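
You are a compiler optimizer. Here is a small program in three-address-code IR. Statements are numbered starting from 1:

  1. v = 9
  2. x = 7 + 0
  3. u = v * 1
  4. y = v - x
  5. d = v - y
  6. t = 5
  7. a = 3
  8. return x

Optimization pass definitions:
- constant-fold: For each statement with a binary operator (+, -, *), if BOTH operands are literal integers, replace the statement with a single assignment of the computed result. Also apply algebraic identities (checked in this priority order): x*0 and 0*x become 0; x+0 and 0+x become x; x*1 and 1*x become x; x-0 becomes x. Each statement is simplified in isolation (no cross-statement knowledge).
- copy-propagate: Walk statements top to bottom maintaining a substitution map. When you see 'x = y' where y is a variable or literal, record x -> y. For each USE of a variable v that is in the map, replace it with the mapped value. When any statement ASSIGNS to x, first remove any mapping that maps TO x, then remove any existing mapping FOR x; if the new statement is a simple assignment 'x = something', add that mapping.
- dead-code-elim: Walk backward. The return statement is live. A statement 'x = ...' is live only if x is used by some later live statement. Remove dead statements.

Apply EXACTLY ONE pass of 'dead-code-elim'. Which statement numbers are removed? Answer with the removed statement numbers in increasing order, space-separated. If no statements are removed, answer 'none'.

Answer: 1 3 4 5 6 7

Derivation:
Backward liveness scan:
Stmt 1 'v = 9': DEAD (v not in live set [])
Stmt 2 'x = 7 + 0': KEEP (x is live); live-in = []
Stmt 3 'u = v * 1': DEAD (u not in live set ['x'])
Stmt 4 'y = v - x': DEAD (y not in live set ['x'])
Stmt 5 'd = v - y': DEAD (d not in live set ['x'])
Stmt 6 't = 5': DEAD (t not in live set ['x'])
Stmt 7 'a = 3': DEAD (a not in live set ['x'])
Stmt 8 'return x': KEEP (return); live-in = ['x']
Removed statement numbers: [1, 3, 4, 5, 6, 7]
Surviving IR:
  x = 7 + 0
  return x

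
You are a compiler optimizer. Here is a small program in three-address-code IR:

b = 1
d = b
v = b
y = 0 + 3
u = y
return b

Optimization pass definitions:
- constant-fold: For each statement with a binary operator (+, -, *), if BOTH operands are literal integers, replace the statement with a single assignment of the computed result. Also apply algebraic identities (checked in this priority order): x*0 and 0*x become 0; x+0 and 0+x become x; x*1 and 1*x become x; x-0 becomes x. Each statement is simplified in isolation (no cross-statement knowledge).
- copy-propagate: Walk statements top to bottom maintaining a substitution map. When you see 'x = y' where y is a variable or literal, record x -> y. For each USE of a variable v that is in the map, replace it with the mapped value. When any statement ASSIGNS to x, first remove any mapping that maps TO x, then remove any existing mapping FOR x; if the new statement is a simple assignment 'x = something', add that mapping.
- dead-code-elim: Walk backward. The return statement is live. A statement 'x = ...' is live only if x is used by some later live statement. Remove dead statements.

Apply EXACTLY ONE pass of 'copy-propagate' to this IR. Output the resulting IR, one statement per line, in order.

Answer: b = 1
d = 1
v = 1
y = 0 + 3
u = y
return 1

Derivation:
Applying copy-propagate statement-by-statement:
  [1] b = 1  (unchanged)
  [2] d = b  -> d = 1
  [3] v = b  -> v = 1
  [4] y = 0 + 3  (unchanged)
  [5] u = y  (unchanged)
  [6] return b  -> return 1
Result (6 stmts):
  b = 1
  d = 1
  v = 1
  y = 0 + 3
  u = y
  return 1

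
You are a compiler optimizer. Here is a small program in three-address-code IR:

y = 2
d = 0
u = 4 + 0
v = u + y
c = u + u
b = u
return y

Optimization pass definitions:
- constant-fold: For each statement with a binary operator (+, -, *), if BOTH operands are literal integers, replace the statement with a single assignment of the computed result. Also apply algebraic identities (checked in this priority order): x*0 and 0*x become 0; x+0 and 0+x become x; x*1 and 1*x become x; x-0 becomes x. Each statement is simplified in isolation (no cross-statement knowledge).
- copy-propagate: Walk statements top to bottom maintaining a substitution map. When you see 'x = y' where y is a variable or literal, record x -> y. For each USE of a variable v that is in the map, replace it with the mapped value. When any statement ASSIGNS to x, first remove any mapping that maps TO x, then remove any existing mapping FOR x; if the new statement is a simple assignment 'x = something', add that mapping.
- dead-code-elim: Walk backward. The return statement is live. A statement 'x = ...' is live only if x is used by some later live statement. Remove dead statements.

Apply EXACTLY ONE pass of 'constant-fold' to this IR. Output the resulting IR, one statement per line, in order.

Applying constant-fold statement-by-statement:
  [1] y = 2  (unchanged)
  [2] d = 0  (unchanged)
  [3] u = 4 + 0  -> u = 4
  [4] v = u + y  (unchanged)
  [5] c = u + u  (unchanged)
  [6] b = u  (unchanged)
  [7] return y  (unchanged)
Result (7 stmts):
  y = 2
  d = 0
  u = 4
  v = u + y
  c = u + u
  b = u
  return y

Answer: y = 2
d = 0
u = 4
v = u + y
c = u + u
b = u
return y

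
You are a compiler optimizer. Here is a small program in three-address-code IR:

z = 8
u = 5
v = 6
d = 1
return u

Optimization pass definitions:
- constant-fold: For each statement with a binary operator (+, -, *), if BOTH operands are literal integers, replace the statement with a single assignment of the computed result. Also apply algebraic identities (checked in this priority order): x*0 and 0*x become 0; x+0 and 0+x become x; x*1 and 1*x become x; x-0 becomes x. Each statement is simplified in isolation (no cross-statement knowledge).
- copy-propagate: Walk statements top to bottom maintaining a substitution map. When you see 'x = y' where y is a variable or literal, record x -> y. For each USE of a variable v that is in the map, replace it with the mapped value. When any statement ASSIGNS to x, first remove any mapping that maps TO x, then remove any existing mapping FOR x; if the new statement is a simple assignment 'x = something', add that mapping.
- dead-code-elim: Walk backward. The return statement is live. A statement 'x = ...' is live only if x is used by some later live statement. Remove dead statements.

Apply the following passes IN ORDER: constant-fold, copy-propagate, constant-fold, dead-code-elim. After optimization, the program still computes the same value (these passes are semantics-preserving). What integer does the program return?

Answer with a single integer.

Initial IR:
  z = 8
  u = 5
  v = 6
  d = 1
  return u
After constant-fold (5 stmts):
  z = 8
  u = 5
  v = 6
  d = 1
  return u
After copy-propagate (5 stmts):
  z = 8
  u = 5
  v = 6
  d = 1
  return 5
After constant-fold (5 stmts):
  z = 8
  u = 5
  v = 6
  d = 1
  return 5
After dead-code-elim (1 stmts):
  return 5
Evaluate:
  z = 8  =>  z = 8
  u = 5  =>  u = 5
  v = 6  =>  v = 6
  d = 1  =>  d = 1
  return u = 5

Answer: 5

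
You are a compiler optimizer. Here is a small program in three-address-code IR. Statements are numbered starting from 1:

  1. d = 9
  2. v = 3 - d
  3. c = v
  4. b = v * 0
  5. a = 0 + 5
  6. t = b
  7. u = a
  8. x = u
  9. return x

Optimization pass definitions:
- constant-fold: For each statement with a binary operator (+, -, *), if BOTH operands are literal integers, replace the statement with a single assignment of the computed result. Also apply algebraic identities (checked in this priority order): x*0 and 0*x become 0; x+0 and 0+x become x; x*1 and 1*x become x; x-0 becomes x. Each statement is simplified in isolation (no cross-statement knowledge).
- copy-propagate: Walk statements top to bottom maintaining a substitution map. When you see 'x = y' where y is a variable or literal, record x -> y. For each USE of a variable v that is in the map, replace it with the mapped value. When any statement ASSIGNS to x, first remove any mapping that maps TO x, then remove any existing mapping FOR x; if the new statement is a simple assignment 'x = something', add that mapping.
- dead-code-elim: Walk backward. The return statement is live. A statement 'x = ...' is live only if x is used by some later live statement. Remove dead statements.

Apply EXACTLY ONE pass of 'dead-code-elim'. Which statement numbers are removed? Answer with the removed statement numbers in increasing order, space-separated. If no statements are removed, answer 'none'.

Answer: 1 2 3 4 6

Derivation:
Backward liveness scan:
Stmt 1 'd = 9': DEAD (d not in live set [])
Stmt 2 'v = 3 - d': DEAD (v not in live set [])
Stmt 3 'c = v': DEAD (c not in live set [])
Stmt 4 'b = v * 0': DEAD (b not in live set [])
Stmt 5 'a = 0 + 5': KEEP (a is live); live-in = []
Stmt 6 't = b': DEAD (t not in live set ['a'])
Stmt 7 'u = a': KEEP (u is live); live-in = ['a']
Stmt 8 'x = u': KEEP (x is live); live-in = ['u']
Stmt 9 'return x': KEEP (return); live-in = ['x']
Removed statement numbers: [1, 2, 3, 4, 6]
Surviving IR:
  a = 0 + 5
  u = a
  x = u
  return x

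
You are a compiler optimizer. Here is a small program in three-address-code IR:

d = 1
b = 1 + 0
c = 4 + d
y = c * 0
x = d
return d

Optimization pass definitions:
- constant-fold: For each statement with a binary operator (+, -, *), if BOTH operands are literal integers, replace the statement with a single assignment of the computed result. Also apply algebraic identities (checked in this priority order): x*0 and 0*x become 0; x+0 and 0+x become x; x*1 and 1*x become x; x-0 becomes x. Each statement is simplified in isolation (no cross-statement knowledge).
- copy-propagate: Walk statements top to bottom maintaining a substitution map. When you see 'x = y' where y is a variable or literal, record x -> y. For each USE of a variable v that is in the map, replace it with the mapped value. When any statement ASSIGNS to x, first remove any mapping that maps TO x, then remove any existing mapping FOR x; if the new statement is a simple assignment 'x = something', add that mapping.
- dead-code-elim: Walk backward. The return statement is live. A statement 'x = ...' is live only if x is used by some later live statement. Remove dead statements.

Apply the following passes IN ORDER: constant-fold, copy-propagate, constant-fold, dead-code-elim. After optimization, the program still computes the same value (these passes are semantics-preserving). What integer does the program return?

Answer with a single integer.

Answer: 1

Derivation:
Initial IR:
  d = 1
  b = 1 + 0
  c = 4 + d
  y = c * 0
  x = d
  return d
After constant-fold (6 stmts):
  d = 1
  b = 1
  c = 4 + d
  y = 0
  x = d
  return d
After copy-propagate (6 stmts):
  d = 1
  b = 1
  c = 4 + 1
  y = 0
  x = 1
  return 1
After constant-fold (6 stmts):
  d = 1
  b = 1
  c = 5
  y = 0
  x = 1
  return 1
After dead-code-elim (1 stmts):
  return 1
Evaluate:
  d = 1  =>  d = 1
  b = 1 + 0  =>  b = 1
  c = 4 + d  =>  c = 5
  y = c * 0  =>  y = 0
  x = d  =>  x = 1
  return d = 1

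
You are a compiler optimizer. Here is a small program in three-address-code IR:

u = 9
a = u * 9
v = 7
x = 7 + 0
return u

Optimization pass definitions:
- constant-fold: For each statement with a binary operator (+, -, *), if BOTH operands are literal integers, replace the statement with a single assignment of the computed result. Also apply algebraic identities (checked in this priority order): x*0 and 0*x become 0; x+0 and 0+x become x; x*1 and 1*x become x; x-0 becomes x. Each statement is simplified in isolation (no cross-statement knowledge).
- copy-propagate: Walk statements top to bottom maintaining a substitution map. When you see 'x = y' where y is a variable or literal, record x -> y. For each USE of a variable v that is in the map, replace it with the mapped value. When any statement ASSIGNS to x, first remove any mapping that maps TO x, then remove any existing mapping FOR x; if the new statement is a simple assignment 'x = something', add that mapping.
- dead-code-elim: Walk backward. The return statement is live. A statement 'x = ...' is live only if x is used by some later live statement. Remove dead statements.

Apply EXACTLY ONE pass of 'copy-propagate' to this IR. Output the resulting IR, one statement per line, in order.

Answer: u = 9
a = 9 * 9
v = 7
x = 7 + 0
return 9

Derivation:
Applying copy-propagate statement-by-statement:
  [1] u = 9  (unchanged)
  [2] a = u * 9  -> a = 9 * 9
  [3] v = 7  (unchanged)
  [4] x = 7 + 0  (unchanged)
  [5] return u  -> return 9
Result (5 stmts):
  u = 9
  a = 9 * 9
  v = 7
  x = 7 + 0
  return 9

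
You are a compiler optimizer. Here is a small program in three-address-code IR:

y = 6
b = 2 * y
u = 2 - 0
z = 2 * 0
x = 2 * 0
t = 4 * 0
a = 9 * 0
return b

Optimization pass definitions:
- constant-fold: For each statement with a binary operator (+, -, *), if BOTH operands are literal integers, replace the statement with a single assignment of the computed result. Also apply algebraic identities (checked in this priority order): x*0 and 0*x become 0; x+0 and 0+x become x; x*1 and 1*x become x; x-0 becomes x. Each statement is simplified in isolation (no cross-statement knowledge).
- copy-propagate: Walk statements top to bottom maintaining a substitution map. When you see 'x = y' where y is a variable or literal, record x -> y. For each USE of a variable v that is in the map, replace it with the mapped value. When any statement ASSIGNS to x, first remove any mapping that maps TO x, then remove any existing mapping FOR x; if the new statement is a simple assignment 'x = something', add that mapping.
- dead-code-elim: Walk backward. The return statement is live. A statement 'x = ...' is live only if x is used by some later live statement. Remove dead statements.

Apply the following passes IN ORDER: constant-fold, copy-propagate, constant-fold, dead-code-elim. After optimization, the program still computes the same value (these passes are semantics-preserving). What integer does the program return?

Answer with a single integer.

Initial IR:
  y = 6
  b = 2 * y
  u = 2 - 0
  z = 2 * 0
  x = 2 * 0
  t = 4 * 0
  a = 9 * 0
  return b
After constant-fold (8 stmts):
  y = 6
  b = 2 * y
  u = 2
  z = 0
  x = 0
  t = 0
  a = 0
  return b
After copy-propagate (8 stmts):
  y = 6
  b = 2 * 6
  u = 2
  z = 0
  x = 0
  t = 0
  a = 0
  return b
After constant-fold (8 stmts):
  y = 6
  b = 12
  u = 2
  z = 0
  x = 0
  t = 0
  a = 0
  return b
After dead-code-elim (2 stmts):
  b = 12
  return b
Evaluate:
  y = 6  =>  y = 6
  b = 2 * y  =>  b = 12
  u = 2 - 0  =>  u = 2
  z = 2 * 0  =>  z = 0
  x = 2 * 0  =>  x = 0
  t = 4 * 0  =>  t = 0
  a = 9 * 0  =>  a = 0
  return b = 12

Answer: 12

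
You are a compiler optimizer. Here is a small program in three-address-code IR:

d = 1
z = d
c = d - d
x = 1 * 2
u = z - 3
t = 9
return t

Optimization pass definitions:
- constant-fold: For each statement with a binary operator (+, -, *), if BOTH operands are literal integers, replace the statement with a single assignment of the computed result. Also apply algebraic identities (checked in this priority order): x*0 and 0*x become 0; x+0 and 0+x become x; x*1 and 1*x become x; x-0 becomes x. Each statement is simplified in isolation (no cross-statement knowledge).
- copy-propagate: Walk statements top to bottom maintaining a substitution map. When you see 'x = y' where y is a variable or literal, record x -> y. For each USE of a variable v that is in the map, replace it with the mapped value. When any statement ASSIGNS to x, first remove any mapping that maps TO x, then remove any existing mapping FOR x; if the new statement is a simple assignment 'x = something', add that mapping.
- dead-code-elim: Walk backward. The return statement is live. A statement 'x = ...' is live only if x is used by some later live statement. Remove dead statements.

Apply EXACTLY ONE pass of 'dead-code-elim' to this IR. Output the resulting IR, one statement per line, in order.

Applying dead-code-elim statement-by-statement:
  [7] return t  -> KEEP (return); live=['t']
  [6] t = 9  -> KEEP; live=[]
  [5] u = z - 3  -> DEAD (u not live)
  [4] x = 1 * 2  -> DEAD (x not live)
  [3] c = d - d  -> DEAD (c not live)
  [2] z = d  -> DEAD (z not live)
  [1] d = 1  -> DEAD (d not live)
Result (2 stmts):
  t = 9
  return t

Answer: t = 9
return t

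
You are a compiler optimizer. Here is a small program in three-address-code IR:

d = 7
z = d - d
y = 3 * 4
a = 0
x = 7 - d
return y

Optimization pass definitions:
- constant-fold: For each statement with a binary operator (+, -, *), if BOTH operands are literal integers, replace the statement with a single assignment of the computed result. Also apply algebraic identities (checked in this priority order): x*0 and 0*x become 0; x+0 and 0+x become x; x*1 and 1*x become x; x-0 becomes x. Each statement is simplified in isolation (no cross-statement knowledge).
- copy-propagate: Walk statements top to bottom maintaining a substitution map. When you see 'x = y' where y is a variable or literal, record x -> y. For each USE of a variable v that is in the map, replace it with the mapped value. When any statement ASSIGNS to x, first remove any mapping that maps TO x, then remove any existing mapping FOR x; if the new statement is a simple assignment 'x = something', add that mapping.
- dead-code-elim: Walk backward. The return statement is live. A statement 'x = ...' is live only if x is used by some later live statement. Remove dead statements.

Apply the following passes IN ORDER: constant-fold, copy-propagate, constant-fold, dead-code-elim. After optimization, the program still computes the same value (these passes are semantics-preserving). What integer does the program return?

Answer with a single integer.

Initial IR:
  d = 7
  z = d - d
  y = 3 * 4
  a = 0
  x = 7 - d
  return y
After constant-fold (6 stmts):
  d = 7
  z = d - d
  y = 12
  a = 0
  x = 7 - d
  return y
After copy-propagate (6 stmts):
  d = 7
  z = 7 - 7
  y = 12
  a = 0
  x = 7 - 7
  return 12
After constant-fold (6 stmts):
  d = 7
  z = 0
  y = 12
  a = 0
  x = 0
  return 12
After dead-code-elim (1 stmts):
  return 12
Evaluate:
  d = 7  =>  d = 7
  z = d - d  =>  z = 0
  y = 3 * 4  =>  y = 12
  a = 0  =>  a = 0
  x = 7 - d  =>  x = 0
  return y = 12

Answer: 12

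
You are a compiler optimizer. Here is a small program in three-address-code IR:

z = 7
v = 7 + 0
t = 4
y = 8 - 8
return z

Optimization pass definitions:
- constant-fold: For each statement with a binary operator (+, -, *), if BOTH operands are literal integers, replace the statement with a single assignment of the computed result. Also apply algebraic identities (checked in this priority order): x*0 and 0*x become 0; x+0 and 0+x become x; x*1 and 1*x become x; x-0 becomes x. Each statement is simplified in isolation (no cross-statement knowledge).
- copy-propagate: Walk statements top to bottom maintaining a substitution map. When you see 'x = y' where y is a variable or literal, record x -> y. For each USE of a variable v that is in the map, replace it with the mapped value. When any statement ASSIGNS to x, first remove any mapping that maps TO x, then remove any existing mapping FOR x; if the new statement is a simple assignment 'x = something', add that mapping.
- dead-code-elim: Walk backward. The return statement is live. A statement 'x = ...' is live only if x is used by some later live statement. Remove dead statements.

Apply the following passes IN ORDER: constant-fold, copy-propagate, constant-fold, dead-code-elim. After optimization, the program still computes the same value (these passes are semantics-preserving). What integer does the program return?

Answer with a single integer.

Answer: 7

Derivation:
Initial IR:
  z = 7
  v = 7 + 0
  t = 4
  y = 8 - 8
  return z
After constant-fold (5 stmts):
  z = 7
  v = 7
  t = 4
  y = 0
  return z
After copy-propagate (5 stmts):
  z = 7
  v = 7
  t = 4
  y = 0
  return 7
After constant-fold (5 stmts):
  z = 7
  v = 7
  t = 4
  y = 0
  return 7
After dead-code-elim (1 stmts):
  return 7
Evaluate:
  z = 7  =>  z = 7
  v = 7 + 0  =>  v = 7
  t = 4  =>  t = 4
  y = 8 - 8  =>  y = 0
  return z = 7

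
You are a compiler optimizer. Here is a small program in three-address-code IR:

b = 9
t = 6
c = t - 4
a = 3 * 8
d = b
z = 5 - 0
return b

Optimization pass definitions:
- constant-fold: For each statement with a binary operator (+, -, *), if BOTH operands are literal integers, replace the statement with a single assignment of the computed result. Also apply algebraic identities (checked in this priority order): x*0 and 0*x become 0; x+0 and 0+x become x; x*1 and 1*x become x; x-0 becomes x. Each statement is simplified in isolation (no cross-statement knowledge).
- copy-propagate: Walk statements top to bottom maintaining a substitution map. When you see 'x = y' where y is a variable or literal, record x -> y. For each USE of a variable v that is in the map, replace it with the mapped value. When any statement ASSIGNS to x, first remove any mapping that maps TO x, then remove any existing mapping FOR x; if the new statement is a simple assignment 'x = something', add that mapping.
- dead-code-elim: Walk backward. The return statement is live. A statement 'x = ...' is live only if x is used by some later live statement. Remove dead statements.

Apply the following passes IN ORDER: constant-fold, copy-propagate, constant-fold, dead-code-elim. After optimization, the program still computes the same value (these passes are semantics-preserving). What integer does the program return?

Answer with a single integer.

Answer: 9

Derivation:
Initial IR:
  b = 9
  t = 6
  c = t - 4
  a = 3 * 8
  d = b
  z = 5 - 0
  return b
After constant-fold (7 stmts):
  b = 9
  t = 6
  c = t - 4
  a = 24
  d = b
  z = 5
  return b
After copy-propagate (7 stmts):
  b = 9
  t = 6
  c = 6 - 4
  a = 24
  d = 9
  z = 5
  return 9
After constant-fold (7 stmts):
  b = 9
  t = 6
  c = 2
  a = 24
  d = 9
  z = 5
  return 9
After dead-code-elim (1 stmts):
  return 9
Evaluate:
  b = 9  =>  b = 9
  t = 6  =>  t = 6
  c = t - 4  =>  c = 2
  a = 3 * 8  =>  a = 24
  d = b  =>  d = 9
  z = 5 - 0  =>  z = 5
  return b = 9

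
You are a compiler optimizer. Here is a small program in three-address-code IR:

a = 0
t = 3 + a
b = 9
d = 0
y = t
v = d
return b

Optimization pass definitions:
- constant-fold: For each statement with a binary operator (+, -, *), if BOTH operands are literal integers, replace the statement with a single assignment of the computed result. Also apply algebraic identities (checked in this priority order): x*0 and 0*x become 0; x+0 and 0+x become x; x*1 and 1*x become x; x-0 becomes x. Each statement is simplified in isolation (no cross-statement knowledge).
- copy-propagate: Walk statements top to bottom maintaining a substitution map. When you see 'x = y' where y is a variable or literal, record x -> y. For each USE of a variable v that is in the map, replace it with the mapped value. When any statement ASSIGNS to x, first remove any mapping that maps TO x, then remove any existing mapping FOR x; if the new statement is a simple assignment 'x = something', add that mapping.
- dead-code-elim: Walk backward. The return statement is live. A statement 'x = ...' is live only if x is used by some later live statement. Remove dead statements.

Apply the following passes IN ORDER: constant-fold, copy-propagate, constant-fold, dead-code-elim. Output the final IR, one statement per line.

Initial IR:
  a = 0
  t = 3 + a
  b = 9
  d = 0
  y = t
  v = d
  return b
After constant-fold (7 stmts):
  a = 0
  t = 3 + a
  b = 9
  d = 0
  y = t
  v = d
  return b
After copy-propagate (7 stmts):
  a = 0
  t = 3 + 0
  b = 9
  d = 0
  y = t
  v = 0
  return 9
After constant-fold (7 stmts):
  a = 0
  t = 3
  b = 9
  d = 0
  y = t
  v = 0
  return 9
After dead-code-elim (1 stmts):
  return 9

Answer: return 9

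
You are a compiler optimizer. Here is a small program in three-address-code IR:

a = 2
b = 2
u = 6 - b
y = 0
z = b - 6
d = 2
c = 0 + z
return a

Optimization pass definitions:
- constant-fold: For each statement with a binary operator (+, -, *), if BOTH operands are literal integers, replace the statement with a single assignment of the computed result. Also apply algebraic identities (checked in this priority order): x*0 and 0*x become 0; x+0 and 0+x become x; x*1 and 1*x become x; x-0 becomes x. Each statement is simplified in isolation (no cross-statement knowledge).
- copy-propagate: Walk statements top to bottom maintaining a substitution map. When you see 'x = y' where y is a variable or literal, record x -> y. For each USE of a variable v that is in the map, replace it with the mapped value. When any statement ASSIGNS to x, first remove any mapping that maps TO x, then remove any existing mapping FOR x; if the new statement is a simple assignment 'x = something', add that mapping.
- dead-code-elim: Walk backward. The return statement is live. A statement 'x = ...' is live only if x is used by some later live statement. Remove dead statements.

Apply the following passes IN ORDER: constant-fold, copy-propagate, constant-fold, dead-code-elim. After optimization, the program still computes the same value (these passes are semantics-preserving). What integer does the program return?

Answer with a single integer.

Initial IR:
  a = 2
  b = 2
  u = 6 - b
  y = 0
  z = b - 6
  d = 2
  c = 0 + z
  return a
After constant-fold (8 stmts):
  a = 2
  b = 2
  u = 6 - b
  y = 0
  z = b - 6
  d = 2
  c = z
  return a
After copy-propagate (8 stmts):
  a = 2
  b = 2
  u = 6 - 2
  y = 0
  z = 2 - 6
  d = 2
  c = z
  return 2
After constant-fold (8 stmts):
  a = 2
  b = 2
  u = 4
  y = 0
  z = -4
  d = 2
  c = z
  return 2
After dead-code-elim (1 stmts):
  return 2
Evaluate:
  a = 2  =>  a = 2
  b = 2  =>  b = 2
  u = 6 - b  =>  u = 4
  y = 0  =>  y = 0
  z = b - 6  =>  z = -4
  d = 2  =>  d = 2
  c = 0 + z  =>  c = -4
  return a = 2

Answer: 2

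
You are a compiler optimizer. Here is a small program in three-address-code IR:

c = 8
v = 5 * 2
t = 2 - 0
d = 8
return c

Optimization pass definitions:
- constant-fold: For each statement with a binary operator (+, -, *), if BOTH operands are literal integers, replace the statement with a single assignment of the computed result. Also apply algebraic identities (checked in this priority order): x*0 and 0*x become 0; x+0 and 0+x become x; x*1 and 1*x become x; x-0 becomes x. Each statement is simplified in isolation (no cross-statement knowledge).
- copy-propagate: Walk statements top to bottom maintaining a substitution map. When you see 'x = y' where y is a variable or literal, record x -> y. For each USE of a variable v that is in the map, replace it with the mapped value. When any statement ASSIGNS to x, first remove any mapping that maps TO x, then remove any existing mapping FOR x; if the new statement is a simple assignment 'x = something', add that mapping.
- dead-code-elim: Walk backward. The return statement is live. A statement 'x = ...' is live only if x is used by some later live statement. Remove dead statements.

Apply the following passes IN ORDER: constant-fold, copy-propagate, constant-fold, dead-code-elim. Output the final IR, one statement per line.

Answer: return 8

Derivation:
Initial IR:
  c = 8
  v = 5 * 2
  t = 2 - 0
  d = 8
  return c
After constant-fold (5 stmts):
  c = 8
  v = 10
  t = 2
  d = 8
  return c
After copy-propagate (5 stmts):
  c = 8
  v = 10
  t = 2
  d = 8
  return 8
After constant-fold (5 stmts):
  c = 8
  v = 10
  t = 2
  d = 8
  return 8
After dead-code-elim (1 stmts):
  return 8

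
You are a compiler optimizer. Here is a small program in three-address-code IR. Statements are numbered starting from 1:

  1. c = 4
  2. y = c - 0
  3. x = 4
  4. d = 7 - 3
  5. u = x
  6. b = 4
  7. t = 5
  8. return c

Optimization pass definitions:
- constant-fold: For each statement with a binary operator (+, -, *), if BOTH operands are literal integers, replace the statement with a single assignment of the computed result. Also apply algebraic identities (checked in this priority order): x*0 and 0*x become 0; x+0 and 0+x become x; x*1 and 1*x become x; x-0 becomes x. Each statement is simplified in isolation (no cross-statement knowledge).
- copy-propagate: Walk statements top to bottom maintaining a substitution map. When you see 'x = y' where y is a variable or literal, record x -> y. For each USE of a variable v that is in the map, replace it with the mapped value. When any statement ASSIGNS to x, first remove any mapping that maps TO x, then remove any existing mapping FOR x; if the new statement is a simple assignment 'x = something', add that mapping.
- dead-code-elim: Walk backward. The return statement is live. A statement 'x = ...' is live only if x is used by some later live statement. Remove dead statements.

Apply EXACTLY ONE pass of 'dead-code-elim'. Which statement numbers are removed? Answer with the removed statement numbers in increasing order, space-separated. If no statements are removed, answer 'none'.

Backward liveness scan:
Stmt 1 'c = 4': KEEP (c is live); live-in = []
Stmt 2 'y = c - 0': DEAD (y not in live set ['c'])
Stmt 3 'x = 4': DEAD (x not in live set ['c'])
Stmt 4 'd = 7 - 3': DEAD (d not in live set ['c'])
Stmt 5 'u = x': DEAD (u not in live set ['c'])
Stmt 6 'b = 4': DEAD (b not in live set ['c'])
Stmt 7 't = 5': DEAD (t not in live set ['c'])
Stmt 8 'return c': KEEP (return); live-in = ['c']
Removed statement numbers: [2, 3, 4, 5, 6, 7]
Surviving IR:
  c = 4
  return c

Answer: 2 3 4 5 6 7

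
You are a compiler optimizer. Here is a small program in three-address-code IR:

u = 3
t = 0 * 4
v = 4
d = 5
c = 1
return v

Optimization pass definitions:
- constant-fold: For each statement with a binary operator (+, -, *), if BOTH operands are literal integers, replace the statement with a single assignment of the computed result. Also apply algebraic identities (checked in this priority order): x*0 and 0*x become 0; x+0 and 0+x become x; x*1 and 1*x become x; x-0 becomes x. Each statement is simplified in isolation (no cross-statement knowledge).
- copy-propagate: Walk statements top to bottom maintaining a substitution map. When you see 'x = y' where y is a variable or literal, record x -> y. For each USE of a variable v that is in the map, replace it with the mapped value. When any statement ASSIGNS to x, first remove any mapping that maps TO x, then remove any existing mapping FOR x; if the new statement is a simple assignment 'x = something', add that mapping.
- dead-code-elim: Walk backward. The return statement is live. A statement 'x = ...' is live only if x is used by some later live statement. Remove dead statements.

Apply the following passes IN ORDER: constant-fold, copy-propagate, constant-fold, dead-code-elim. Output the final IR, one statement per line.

Answer: return 4

Derivation:
Initial IR:
  u = 3
  t = 0 * 4
  v = 4
  d = 5
  c = 1
  return v
After constant-fold (6 stmts):
  u = 3
  t = 0
  v = 4
  d = 5
  c = 1
  return v
After copy-propagate (6 stmts):
  u = 3
  t = 0
  v = 4
  d = 5
  c = 1
  return 4
After constant-fold (6 stmts):
  u = 3
  t = 0
  v = 4
  d = 5
  c = 1
  return 4
After dead-code-elim (1 stmts):
  return 4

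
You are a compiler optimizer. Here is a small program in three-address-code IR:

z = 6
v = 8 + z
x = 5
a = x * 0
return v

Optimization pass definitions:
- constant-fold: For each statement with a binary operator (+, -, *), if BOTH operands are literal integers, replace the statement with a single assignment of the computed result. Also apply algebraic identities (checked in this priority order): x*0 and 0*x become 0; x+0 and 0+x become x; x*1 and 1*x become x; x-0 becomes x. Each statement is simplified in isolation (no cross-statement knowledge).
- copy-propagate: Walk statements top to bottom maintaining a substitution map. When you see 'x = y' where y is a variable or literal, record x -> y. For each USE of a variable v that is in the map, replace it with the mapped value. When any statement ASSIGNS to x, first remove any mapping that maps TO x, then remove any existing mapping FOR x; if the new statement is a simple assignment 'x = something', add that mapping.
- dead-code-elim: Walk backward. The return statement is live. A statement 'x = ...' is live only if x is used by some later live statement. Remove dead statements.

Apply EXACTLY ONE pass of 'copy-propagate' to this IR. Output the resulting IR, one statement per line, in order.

Applying copy-propagate statement-by-statement:
  [1] z = 6  (unchanged)
  [2] v = 8 + z  -> v = 8 + 6
  [3] x = 5  (unchanged)
  [4] a = x * 0  -> a = 5 * 0
  [5] return v  (unchanged)
Result (5 stmts):
  z = 6
  v = 8 + 6
  x = 5
  a = 5 * 0
  return v

Answer: z = 6
v = 8 + 6
x = 5
a = 5 * 0
return v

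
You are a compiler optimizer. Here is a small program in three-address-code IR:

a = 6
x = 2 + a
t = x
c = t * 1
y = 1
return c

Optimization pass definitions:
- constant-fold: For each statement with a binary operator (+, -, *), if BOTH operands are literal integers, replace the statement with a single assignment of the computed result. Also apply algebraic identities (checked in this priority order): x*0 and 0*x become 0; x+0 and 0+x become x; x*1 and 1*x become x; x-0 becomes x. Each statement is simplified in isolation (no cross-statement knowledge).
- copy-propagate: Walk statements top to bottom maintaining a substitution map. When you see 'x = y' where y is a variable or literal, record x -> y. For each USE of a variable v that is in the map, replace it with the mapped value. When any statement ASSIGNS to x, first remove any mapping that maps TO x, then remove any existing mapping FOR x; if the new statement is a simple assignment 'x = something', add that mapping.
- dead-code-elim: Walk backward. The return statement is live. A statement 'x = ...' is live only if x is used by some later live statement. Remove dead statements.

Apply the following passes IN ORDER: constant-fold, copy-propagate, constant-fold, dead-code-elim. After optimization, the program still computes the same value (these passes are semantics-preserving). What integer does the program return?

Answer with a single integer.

Initial IR:
  a = 6
  x = 2 + a
  t = x
  c = t * 1
  y = 1
  return c
After constant-fold (6 stmts):
  a = 6
  x = 2 + a
  t = x
  c = t
  y = 1
  return c
After copy-propagate (6 stmts):
  a = 6
  x = 2 + 6
  t = x
  c = x
  y = 1
  return x
After constant-fold (6 stmts):
  a = 6
  x = 8
  t = x
  c = x
  y = 1
  return x
After dead-code-elim (2 stmts):
  x = 8
  return x
Evaluate:
  a = 6  =>  a = 6
  x = 2 + a  =>  x = 8
  t = x  =>  t = 8
  c = t * 1  =>  c = 8
  y = 1  =>  y = 1
  return c = 8

Answer: 8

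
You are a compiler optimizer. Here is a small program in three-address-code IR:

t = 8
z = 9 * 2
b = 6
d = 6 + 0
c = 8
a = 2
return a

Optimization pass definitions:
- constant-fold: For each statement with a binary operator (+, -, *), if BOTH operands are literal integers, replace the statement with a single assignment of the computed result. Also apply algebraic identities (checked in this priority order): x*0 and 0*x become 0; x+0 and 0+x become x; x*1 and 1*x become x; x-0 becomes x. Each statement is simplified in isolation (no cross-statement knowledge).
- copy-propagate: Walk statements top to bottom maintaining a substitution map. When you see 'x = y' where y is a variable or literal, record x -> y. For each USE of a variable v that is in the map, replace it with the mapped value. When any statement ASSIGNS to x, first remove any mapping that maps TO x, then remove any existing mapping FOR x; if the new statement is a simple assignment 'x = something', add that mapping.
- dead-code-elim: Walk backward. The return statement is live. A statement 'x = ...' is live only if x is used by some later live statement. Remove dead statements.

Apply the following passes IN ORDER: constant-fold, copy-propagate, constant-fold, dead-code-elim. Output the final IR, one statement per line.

Answer: return 2

Derivation:
Initial IR:
  t = 8
  z = 9 * 2
  b = 6
  d = 6 + 0
  c = 8
  a = 2
  return a
After constant-fold (7 stmts):
  t = 8
  z = 18
  b = 6
  d = 6
  c = 8
  a = 2
  return a
After copy-propagate (7 stmts):
  t = 8
  z = 18
  b = 6
  d = 6
  c = 8
  a = 2
  return 2
After constant-fold (7 stmts):
  t = 8
  z = 18
  b = 6
  d = 6
  c = 8
  a = 2
  return 2
After dead-code-elim (1 stmts):
  return 2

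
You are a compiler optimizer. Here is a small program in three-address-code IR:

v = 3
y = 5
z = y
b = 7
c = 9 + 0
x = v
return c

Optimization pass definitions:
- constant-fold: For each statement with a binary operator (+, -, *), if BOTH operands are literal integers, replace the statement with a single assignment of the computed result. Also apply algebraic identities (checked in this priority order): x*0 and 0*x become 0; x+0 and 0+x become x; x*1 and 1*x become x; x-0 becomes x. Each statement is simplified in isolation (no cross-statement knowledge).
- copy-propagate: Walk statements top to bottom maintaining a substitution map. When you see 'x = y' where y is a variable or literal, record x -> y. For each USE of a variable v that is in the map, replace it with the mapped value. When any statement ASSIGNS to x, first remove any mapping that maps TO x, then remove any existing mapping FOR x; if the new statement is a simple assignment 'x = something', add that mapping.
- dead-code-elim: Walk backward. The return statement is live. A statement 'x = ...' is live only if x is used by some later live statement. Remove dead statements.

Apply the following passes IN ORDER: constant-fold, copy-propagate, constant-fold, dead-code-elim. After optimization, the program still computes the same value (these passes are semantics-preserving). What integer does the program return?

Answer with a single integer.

Initial IR:
  v = 3
  y = 5
  z = y
  b = 7
  c = 9 + 0
  x = v
  return c
After constant-fold (7 stmts):
  v = 3
  y = 5
  z = y
  b = 7
  c = 9
  x = v
  return c
After copy-propagate (7 stmts):
  v = 3
  y = 5
  z = 5
  b = 7
  c = 9
  x = 3
  return 9
After constant-fold (7 stmts):
  v = 3
  y = 5
  z = 5
  b = 7
  c = 9
  x = 3
  return 9
After dead-code-elim (1 stmts):
  return 9
Evaluate:
  v = 3  =>  v = 3
  y = 5  =>  y = 5
  z = y  =>  z = 5
  b = 7  =>  b = 7
  c = 9 + 0  =>  c = 9
  x = v  =>  x = 3
  return c = 9

Answer: 9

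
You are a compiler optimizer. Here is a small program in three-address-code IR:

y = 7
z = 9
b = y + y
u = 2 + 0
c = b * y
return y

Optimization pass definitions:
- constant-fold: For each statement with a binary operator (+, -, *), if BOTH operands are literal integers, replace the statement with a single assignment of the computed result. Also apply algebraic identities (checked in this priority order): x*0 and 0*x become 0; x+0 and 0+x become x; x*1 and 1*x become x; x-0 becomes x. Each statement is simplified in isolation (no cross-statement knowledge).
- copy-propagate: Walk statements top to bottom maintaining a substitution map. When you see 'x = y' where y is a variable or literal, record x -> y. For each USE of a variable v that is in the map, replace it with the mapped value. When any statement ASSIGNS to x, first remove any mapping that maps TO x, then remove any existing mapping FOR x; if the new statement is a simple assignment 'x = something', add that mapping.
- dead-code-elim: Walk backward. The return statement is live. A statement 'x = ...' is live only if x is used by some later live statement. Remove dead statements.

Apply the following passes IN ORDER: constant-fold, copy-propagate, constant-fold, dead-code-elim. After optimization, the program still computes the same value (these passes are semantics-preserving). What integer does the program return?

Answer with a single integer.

Initial IR:
  y = 7
  z = 9
  b = y + y
  u = 2 + 0
  c = b * y
  return y
After constant-fold (6 stmts):
  y = 7
  z = 9
  b = y + y
  u = 2
  c = b * y
  return y
After copy-propagate (6 stmts):
  y = 7
  z = 9
  b = 7 + 7
  u = 2
  c = b * 7
  return 7
After constant-fold (6 stmts):
  y = 7
  z = 9
  b = 14
  u = 2
  c = b * 7
  return 7
After dead-code-elim (1 stmts):
  return 7
Evaluate:
  y = 7  =>  y = 7
  z = 9  =>  z = 9
  b = y + y  =>  b = 14
  u = 2 + 0  =>  u = 2
  c = b * y  =>  c = 98
  return y = 7

Answer: 7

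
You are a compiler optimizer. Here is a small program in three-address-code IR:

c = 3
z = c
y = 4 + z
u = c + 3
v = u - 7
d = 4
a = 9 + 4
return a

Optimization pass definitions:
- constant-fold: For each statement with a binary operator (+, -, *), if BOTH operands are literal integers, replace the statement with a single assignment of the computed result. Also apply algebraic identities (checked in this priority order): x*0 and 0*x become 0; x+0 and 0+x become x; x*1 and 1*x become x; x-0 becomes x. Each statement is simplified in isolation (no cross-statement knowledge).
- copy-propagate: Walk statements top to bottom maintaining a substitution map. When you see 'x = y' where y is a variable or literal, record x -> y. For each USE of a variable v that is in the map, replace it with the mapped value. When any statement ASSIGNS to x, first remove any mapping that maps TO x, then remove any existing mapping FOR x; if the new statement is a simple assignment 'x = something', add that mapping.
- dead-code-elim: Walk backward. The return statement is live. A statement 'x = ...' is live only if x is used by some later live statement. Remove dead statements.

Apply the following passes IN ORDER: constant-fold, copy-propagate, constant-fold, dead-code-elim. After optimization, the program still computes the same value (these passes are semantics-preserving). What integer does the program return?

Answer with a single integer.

Initial IR:
  c = 3
  z = c
  y = 4 + z
  u = c + 3
  v = u - 7
  d = 4
  a = 9 + 4
  return a
After constant-fold (8 stmts):
  c = 3
  z = c
  y = 4 + z
  u = c + 3
  v = u - 7
  d = 4
  a = 13
  return a
After copy-propagate (8 stmts):
  c = 3
  z = 3
  y = 4 + 3
  u = 3 + 3
  v = u - 7
  d = 4
  a = 13
  return 13
After constant-fold (8 stmts):
  c = 3
  z = 3
  y = 7
  u = 6
  v = u - 7
  d = 4
  a = 13
  return 13
After dead-code-elim (1 stmts):
  return 13
Evaluate:
  c = 3  =>  c = 3
  z = c  =>  z = 3
  y = 4 + z  =>  y = 7
  u = c + 3  =>  u = 6
  v = u - 7  =>  v = -1
  d = 4  =>  d = 4
  a = 9 + 4  =>  a = 13
  return a = 13

Answer: 13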